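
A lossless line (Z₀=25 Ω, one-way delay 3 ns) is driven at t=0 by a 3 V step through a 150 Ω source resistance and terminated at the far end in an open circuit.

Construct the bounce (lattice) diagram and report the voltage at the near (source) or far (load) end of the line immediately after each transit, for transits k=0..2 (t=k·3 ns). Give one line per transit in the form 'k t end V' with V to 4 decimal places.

0 0 source 0.4286
1 3 load 0.8571
2 6 source 1.1633

Γ_L=1.000000, Γ_S=0.714286; launch V₁=3·25/175=0.428571
k=0 src: V=0.4286
k=1 load: inc=0.428571, refl=0.428571·1.000000=0.4286; V=0.000000+0.428571+0.428571=0.8571
k=2 src: inc=0.428571, refl=0.428571·0.714286=0.3061; V=0.428571+0.428571+0.306122=1.1633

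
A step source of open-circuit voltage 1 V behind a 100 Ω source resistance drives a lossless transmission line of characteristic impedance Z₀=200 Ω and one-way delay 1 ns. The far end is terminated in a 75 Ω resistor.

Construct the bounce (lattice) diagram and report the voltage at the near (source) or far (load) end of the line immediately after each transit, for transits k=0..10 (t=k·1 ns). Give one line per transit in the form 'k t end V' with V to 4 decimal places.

Γ_L=-0.454545, Γ_S=-0.333333; launch V₁=1·200/300=0.666667
k=0 src: V=0.6667
k=1 load: inc=0.666667, refl=0.666667·-0.454545=-0.3030; V=0.000000+0.666667+-0.303030=0.3636
k=2 src: inc=-0.303030, refl=-0.303030·-0.333333=0.1010; V=0.666667+-0.303030+0.101010=0.4646
k=3 load: inc=0.101010, refl=0.101010·-0.454545=-0.0459; V=0.363636+0.101010+-0.045914=0.4187
k=4 src: inc=-0.045914, refl=-0.045914·-0.333333=0.0153; V=0.464646+-0.045914+0.015305=0.4340
k=5 load: inc=0.015305, refl=0.015305·-0.454545=-0.0070; V=0.418733+0.015305+-0.006957=0.4271
k=6 src: inc=-0.006957, refl=-0.006957·-0.333333=0.0023; V=0.434037+-0.006957+0.002319=0.4294
k=7 load: inc=0.002319, refl=0.002319·-0.454545=-0.0011; V=0.427081+0.002319+-0.001054=0.4283
k=8 src: inc=-0.001054, refl=-0.001054·-0.333333=0.0004; V=0.429400+-0.001054+0.000351=0.4287
k=9 load: inc=0.000351, refl=0.000351·-0.454545=-0.0002; V=0.428346+0.000351+-0.000160=0.4285
k=10 src: inc=-0.000160, refl=-0.000160·-0.333333=0.0001; V=0.428697+-0.000160+0.000053=0.4286

0 0 source 0.6667
1 1 load 0.3636
2 2 source 0.4646
3 3 load 0.4187
4 4 source 0.4340
5 5 load 0.4271
6 6 source 0.4294
7 7 load 0.4283
8 8 source 0.4287
9 9 load 0.4285
10 10 source 0.4286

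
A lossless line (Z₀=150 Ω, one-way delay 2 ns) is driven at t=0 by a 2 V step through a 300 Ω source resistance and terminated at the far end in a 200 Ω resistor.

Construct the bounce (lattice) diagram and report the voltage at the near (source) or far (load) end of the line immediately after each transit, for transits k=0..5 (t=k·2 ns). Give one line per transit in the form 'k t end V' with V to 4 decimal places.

0 0 source 0.6667
1 2 load 0.7619
2 4 source 0.7937
3 6 load 0.7982
4 8 source 0.7997
5 10 load 0.7999

Γ_L=0.142857, Γ_S=0.333333; launch V₁=2·150/450=0.666667
k=0 src: V=0.6667
k=1 load: inc=0.666667, refl=0.666667·0.142857=0.0952; V=0.000000+0.666667+0.095238=0.7619
k=2 src: inc=0.095238, refl=0.095238·0.333333=0.0317; V=0.666667+0.095238+0.031746=0.7937
k=3 load: inc=0.031746, refl=0.031746·0.142857=0.0045; V=0.761905+0.031746+0.004535=0.7982
k=4 src: inc=0.004535, refl=0.004535·0.333333=0.0015; V=0.793651+0.004535+0.001512=0.7997
k=5 load: inc=0.001512, refl=0.001512·0.142857=0.0002; V=0.798186+0.001512+0.000216=0.7999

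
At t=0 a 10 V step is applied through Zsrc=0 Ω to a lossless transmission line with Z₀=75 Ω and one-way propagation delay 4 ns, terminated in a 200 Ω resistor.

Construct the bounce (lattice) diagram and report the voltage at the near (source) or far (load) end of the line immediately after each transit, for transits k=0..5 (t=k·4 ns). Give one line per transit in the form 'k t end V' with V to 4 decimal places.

0 0 source 10.0000
1 4 load 14.5455
2 8 source 10.0000
3 12 load 7.9339
4 16 source 10.0000
5 20 load 10.9391

Γ_L=0.454545, Γ_S=-1.000000; launch V₁=10·75/75=10.000000
k=0 src: V=10.0000
k=1 load: inc=10.000000, refl=10.000000·0.454545=4.5455; V=0.000000+10.000000+4.545455=14.5455
k=2 src: inc=4.545455, refl=4.545455·-1.000000=-4.5455; V=10.000000+4.545455+-4.545455=10.0000
k=3 load: inc=-4.545455, refl=-4.545455·0.454545=-2.0661; V=14.545455+-4.545455+-2.066116=7.9339
k=4 src: inc=-2.066116, refl=-2.066116·-1.000000=2.0661; V=10.000000+-2.066116+2.066116=10.0000
k=5 load: inc=2.066116, refl=2.066116·0.454545=0.9391; V=7.933884+2.066116+0.939144=10.9391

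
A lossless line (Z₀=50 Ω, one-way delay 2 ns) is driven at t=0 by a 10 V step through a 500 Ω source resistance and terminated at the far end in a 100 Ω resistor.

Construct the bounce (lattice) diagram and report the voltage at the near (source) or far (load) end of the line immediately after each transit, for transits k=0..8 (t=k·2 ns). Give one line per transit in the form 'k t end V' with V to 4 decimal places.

Γ_L=0.333333, Γ_S=0.818182; launch V₁=10·50/550=0.909091
k=0 src: V=0.9091
k=1 load: inc=0.909091, refl=0.909091·0.333333=0.3030; V=0.000000+0.909091+0.303030=1.2121
k=2 src: inc=0.303030, refl=0.303030·0.818182=0.2479; V=0.909091+0.303030+0.247934=1.4601
k=3 load: inc=0.247934, refl=0.247934·0.333333=0.0826; V=1.212121+0.247934+0.082645=1.5427
k=4 src: inc=0.082645, refl=0.082645·0.818182=0.0676; V=1.460055+0.082645+0.067618=1.6103
k=5 load: inc=0.067618, refl=0.067618·0.333333=0.0225; V=1.542700+0.067618+0.022539=1.6329
k=6 src: inc=0.022539, refl=0.022539·0.818182=0.0184; V=1.610318+0.022539+0.018441=1.6513
k=7 load: inc=0.018441, refl=0.018441·0.333333=0.0061; V=1.632858+0.018441+0.006147=1.6574
k=8 src: inc=0.006147, refl=0.006147·0.818182=0.0050; V=1.651299+0.006147+0.005029=1.6625

0 0 source 0.9091
1 2 load 1.2121
2 4 source 1.4601
3 6 load 1.5427
4 8 source 1.6103
5 10 load 1.6329
6 12 source 1.6513
7 14 load 1.6574
8 16 source 1.6625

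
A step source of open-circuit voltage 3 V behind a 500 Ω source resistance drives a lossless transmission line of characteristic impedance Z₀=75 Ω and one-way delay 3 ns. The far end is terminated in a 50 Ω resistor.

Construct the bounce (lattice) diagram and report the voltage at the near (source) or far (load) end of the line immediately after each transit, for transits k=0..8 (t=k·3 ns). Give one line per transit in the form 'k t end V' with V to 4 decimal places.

Γ_L=-0.200000, Γ_S=0.739130; launch V₁=3·75/575=0.391304
k=0 src: V=0.3913
k=1 load: inc=0.391304, refl=0.391304·-0.200000=-0.0783; V=0.000000+0.391304+-0.078261=0.3130
k=2 src: inc=-0.078261, refl=-0.078261·0.739130=-0.0578; V=0.391304+-0.078261+-0.057845=0.2552
k=3 load: inc=-0.057845, refl=-0.057845·-0.200000=0.0116; V=0.313043+-0.057845+0.011569=0.2668
k=4 src: inc=0.011569, refl=0.011569·0.739130=0.0086; V=0.255198+0.011569+0.008551=0.2753
k=5 load: inc=0.008551, refl=0.008551·-0.200000=-0.0017; V=0.266767+0.008551+-0.001710=0.2736
k=6 src: inc=-0.001710, refl=-0.001710·0.739130=-0.0013; V=0.275318+-0.001710+-0.001264=0.2723
k=7 load: inc=-0.001264, refl=-0.001264·-0.200000=0.0003; V=0.273608+-0.001264+0.000253=0.2726
k=8 src: inc=0.000253, refl=0.000253·0.739130=0.0002; V=0.272344+0.000253+0.000187=0.2728

0 0 source 0.3913
1 3 load 0.3130
2 6 source 0.2552
3 9 load 0.2668
4 12 source 0.2753
5 15 load 0.2736
6 18 source 0.2723
7 21 load 0.2726
8 24 source 0.2728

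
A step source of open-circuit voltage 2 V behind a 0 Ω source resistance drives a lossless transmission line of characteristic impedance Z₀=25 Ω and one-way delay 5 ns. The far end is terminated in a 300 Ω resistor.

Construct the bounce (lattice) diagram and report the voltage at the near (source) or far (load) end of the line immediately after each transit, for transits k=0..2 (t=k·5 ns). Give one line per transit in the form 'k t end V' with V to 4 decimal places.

Γ_L=0.846154, Γ_S=-1.000000; launch V₁=2·25/25=2.000000
k=0 src: V=2.0000
k=1 load: inc=2.000000, refl=2.000000·0.846154=1.6923; V=0.000000+2.000000+1.692308=3.6923
k=2 src: inc=1.692308, refl=1.692308·-1.000000=-1.6923; V=2.000000+1.692308+-1.692308=2.0000

0 0 source 2.0000
1 5 load 3.6923
2 10 source 2.0000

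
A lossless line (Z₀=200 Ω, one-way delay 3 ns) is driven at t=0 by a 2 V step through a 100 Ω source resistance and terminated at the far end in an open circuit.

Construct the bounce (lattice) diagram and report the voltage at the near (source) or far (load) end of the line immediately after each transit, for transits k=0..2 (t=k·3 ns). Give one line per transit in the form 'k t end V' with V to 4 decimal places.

Γ_L=1.000000, Γ_S=-0.333333; launch V₁=2·200/300=1.333333
k=0 src: V=1.3333
k=1 load: inc=1.333333, refl=1.333333·1.000000=1.3333; V=0.000000+1.333333+1.333333=2.6667
k=2 src: inc=1.333333, refl=1.333333·-0.333333=-0.4444; V=1.333333+1.333333+-0.444444=2.2222

0 0 source 1.3333
1 3 load 2.6667
2 6 source 2.2222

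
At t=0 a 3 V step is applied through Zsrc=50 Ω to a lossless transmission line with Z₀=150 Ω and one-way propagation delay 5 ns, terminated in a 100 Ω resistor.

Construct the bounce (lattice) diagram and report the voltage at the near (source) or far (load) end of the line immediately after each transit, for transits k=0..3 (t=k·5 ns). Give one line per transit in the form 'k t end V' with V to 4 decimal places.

Γ_L=-0.200000, Γ_S=-0.500000; launch V₁=3·150/200=2.250000
k=0 src: V=2.2500
k=1 load: inc=2.250000, refl=2.250000·-0.200000=-0.4500; V=0.000000+2.250000+-0.450000=1.8000
k=2 src: inc=-0.450000, refl=-0.450000·-0.500000=0.2250; V=2.250000+-0.450000+0.225000=2.0250
k=3 load: inc=0.225000, refl=0.225000·-0.200000=-0.0450; V=1.800000+0.225000+-0.045000=1.9800

0 0 source 2.2500
1 5 load 1.8000
2 10 source 2.0250
3 15 load 1.9800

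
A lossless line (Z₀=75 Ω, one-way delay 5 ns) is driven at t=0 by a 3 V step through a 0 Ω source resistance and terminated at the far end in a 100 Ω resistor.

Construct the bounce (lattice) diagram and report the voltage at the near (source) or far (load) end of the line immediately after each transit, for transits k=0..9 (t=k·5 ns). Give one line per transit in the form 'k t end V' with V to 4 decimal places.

0 0 source 3.0000
1 5 load 3.4286
2 10 source 3.0000
3 15 load 2.9388
4 20 source 3.0000
5 25 load 3.0087
6 30 source 3.0000
7 35 load 2.9988
8 40 source 3.0000
9 45 load 3.0002

Γ_L=0.142857, Γ_S=-1.000000; launch V₁=3·75/75=3.000000
k=0 src: V=3.0000
k=1 load: inc=3.000000, refl=3.000000·0.142857=0.4286; V=0.000000+3.000000+0.428571=3.4286
k=2 src: inc=0.428571, refl=0.428571·-1.000000=-0.4286; V=3.000000+0.428571+-0.428571=3.0000
k=3 load: inc=-0.428571, refl=-0.428571·0.142857=-0.0612; V=3.428571+-0.428571+-0.061224=2.9388
k=4 src: inc=-0.061224, refl=-0.061224·-1.000000=0.0612; V=3.000000+-0.061224+0.061224=3.0000
k=5 load: inc=0.061224, refl=0.061224·0.142857=0.0087; V=2.938776+0.061224+0.008746=3.0087
k=6 src: inc=0.008746, refl=0.008746·-1.000000=-0.0087; V=3.000000+0.008746+-0.008746=3.0000
k=7 load: inc=-0.008746, refl=-0.008746·0.142857=-0.0012; V=3.008746+-0.008746+-0.001249=2.9988
k=8 src: inc=-0.001249, refl=-0.001249·-1.000000=0.0012; V=3.000000+-0.001249+0.001249=3.0000
k=9 load: inc=0.001249, refl=0.001249·0.142857=0.0002; V=2.998751+0.001249+0.000178=3.0002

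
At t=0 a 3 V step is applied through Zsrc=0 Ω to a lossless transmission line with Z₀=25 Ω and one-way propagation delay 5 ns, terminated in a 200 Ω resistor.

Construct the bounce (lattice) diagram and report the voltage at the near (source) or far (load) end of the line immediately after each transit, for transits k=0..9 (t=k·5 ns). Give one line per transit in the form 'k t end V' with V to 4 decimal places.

Γ_L=0.777778, Γ_S=-1.000000; launch V₁=3·25/25=3.000000
k=0 src: V=3.0000
k=1 load: inc=3.000000, refl=3.000000·0.777778=2.3333; V=0.000000+3.000000+2.333333=5.3333
k=2 src: inc=2.333333, refl=2.333333·-1.000000=-2.3333; V=3.000000+2.333333+-2.333333=3.0000
k=3 load: inc=-2.333333, refl=-2.333333·0.777778=-1.8148; V=5.333333+-2.333333+-1.814815=1.1852
k=4 src: inc=-1.814815, refl=-1.814815·-1.000000=1.8148; V=3.000000+-1.814815+1.814815=3.0000
k=5 load: inc=1.814815, refl=1.814815·0.777778=1.4115; V=1.185185+1.814815+1.411523=4.4115
k=6 src: inc=1.411523, refl=1.411523·-1.000000=-1.4115; V=3.000000+1.411523+-1.411523=3.0000
k=7 load: inc=-1.411523, refl=-1.411523·0.777778=-1.0979; V=4.411523+-1.411523+-1.097851=1.9021
k=8 src: inc=-1.097851, refl=-1.097851·-1.000000=1.0979; V=3.000000+-1.097851+1.097851=3.0000
k=9 load: inc=1.097851, refl=1.097851·0.777778=0.8539; V=1.902149+1.097851+0.853884=3.8539

0 0 source 3.0000
1 5 load 5.3333
2 10 source 3.0000
3 15 load 1.1852
4 20 source 3.0000
5 25 load 4.4115
6 30 source 3.0000
7 35 load 1.9021
8 40 source 3.0000
9 45 load 3.8539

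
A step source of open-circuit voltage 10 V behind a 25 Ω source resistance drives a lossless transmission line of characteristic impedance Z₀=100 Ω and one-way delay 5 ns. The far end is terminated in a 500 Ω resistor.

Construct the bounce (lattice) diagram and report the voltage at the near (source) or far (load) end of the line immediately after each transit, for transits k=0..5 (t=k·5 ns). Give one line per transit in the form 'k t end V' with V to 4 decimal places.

0 0 source 8.0000
1 5 load 13.3333
2 10 source 10.1333
3 15 load 8.0000
4 20 source 9.2800
5 25 load 10.1333

Γ_L=0.666667, Γ_S=-0.600000; launch V₁=10·100/125=8.000000
k=0 src: V=8.0000
k=1 load: inc=8.000000, refl=8.000000·0.666667=5.3333; V=0.000000+8.000000+5.333333=13.3333
k=2 src: inc=5.333333, refl=5.333333·-0.600000=-3.2000; V=8.000000+5.333333+-3.200000=10.1333
k=3 load: inc=-3.200000, refl=-3.200000·0.666667=-2.1333; V=13.333333+-3.200000+-2.133333=8.0000
k=4 src: inc=-2.133333, refl=-2.133333·-0.600000=1.2800; V=10.133333+-2.133333+1.280000=9.2800
k=5 load: inc=1.280000, refl=1.280000·0.666667=0.8533; V=8.000000+1.280000+0.853333=10.1333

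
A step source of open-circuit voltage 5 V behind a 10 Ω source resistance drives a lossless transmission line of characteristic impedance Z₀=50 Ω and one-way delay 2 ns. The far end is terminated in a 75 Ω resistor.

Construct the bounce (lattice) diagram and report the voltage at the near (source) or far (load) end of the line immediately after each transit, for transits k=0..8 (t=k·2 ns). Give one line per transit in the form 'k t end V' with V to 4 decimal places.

Γ_L=0.200000, Γ_S=-0.666667; launch V₁=5·50/60=4.166667
k=0 src: V=4.1667
k=1 load: inc=4.166667, refl=4.166667·0.200000=0.8333; V=0.000000+4.166667+0.833333=5.0000
k=2 src: inc=0.833333, refl=0.833333·-0.666667=-0.5556; V=4.166667+0.833333+-0.555556=4.4444
k=3 load: inc=-0.555556, refl=-0.555556·0.200000=-0.1111; V=5.000000+-0.555556+-0.111111=4.3333
k=4 src: inc=-0.111111, refl=-0.111111·-0.666667=0.0741; V=4.444444+-0.111111+0.074074=4.4074
k=5 load: inc=0.074074, refl=0.074074·0.200000=0.0148; V=4.333333+0.074074+0.014815=4.4222
k=6 src: inc=0.014815, refl=0.014815·-0.666667=-0.0099; V=4.407407+0.014815+-0.009877=4.4123
k=7 load: inc=-0.009877, refl=-0.009877·0.200000=-0.0020; V=4.422222+-0.009877+-0.001975=4.4104
k=8 src: inc=-0.001975, refl=-0.001975·-0.666667=0.0013; V=4.412346+-0.001975+0.001317=4.4117

0 0 source 4.1667
1 2 load 5.0000
2 4 source 4.4444
3 6 load 4.3333
4 8 source 4.4074
5 10 load 4.4222
6 12 source 4.4123
7 14 load 4.4104
8 16 source 4.4117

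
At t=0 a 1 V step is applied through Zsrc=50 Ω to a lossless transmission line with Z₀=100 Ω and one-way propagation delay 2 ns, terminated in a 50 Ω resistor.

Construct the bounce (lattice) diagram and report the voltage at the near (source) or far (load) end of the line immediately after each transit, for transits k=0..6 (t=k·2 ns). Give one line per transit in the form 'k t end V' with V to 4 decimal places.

0 0 source 0.6667
1 2 load 0.4444
2 4 source 0.5185
3 6 load 0.4938
4 8 source 0.5021
5 10 load 0.4993
6 12 source 0.5002

Γ_L=-0.333333, Γ_S=-0.333333; launch V₁=1·100/150=0.666667
k=0 src: V=0.6667
k=1 load: inc=0.666667, refl=0.666667·-0.333333=-0.2222; V=0.000000+0.666667+-0.222222=0.4444
k=2 src: inc=-0.222222, refl=-0.222222·-0.333333=0.0741; V=0.666667+-0.222222+0.074074=0.5185
k=3 load: inc=0.074074, refl=0.074074·-0.333333=-0.0247; V=0.444444+0.074074+-0.024691=0.4938
k=4 src: inc=-0.024691, refl=-0.024691·-0.333333=0.0082; V=0.518519+-0.024691+0.008230=0.5021
k=5 load: inc=0.008230, refl=0.008230·-0.333333=-0.0027; V=0.493827+0.008230+-0.002743=0.4993
k=6 src: inc=-0.002743, refl=-0.002743·-0.333333=0.0009; V=0.502058+-0.002743+0.000914=0.5002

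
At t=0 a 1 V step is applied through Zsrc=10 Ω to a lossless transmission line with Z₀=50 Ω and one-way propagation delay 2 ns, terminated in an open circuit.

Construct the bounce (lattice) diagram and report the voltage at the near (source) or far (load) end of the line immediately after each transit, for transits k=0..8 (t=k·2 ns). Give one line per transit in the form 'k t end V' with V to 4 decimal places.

0 0 source 0.8333
1 2 load 1.6667
2 4 source 1.1111
3 6 load 0.5556
4 8 source 0.9259
5 10 load 1.2963
6 12 source 1.0494
7 14 load 0.8025
8 16 source 0.9671

Γ_L=1.000000, Γ_S=-0.666667; launch V₁=1·50/60=0.833333
k=0 src: V=0.8333
k=1 load: inc=0.833333, refl=0.833333·1.000000=0.8333; V=0.000000+0.833333+0.833333=1.6667
k=2 src: inc=0.833333, refl=0.833333·-0.666667=-0.5556; V=0.833333+0.833333+-0.555556=1.1111
k=3 load: inc=-0.555556, refl=-0.555556·1.000000=-0.5556; V=1.666667+-0.555556+-0.555556=0.5556
k=4 src: inc=-0.555556, refl=-0.555556·-0.666667=0.3704; V=1.111111+-0.555556+0.370370=0.9259
k=5 load: inc=0.370370, refl=0.370370·1.000000=0.3704; V=0.555556+0.370370+0.370370=1.2963
k=6 src: inc=0.370370, refl=0.370370·-0.666667=-0.2469; V=0.925926+0.370370+-0.246914=1.0494
k=7 load: inc=-0.246914, refl=-0.246914·1.000000=-0.2469; V=1.296296+-0.246914+-0.246914=0.8025
k=8 src: inc=-0.246914, refl=-0.246914·-0.666667=0.1646; V=1.049383+-0.246914+0.164609=0.9671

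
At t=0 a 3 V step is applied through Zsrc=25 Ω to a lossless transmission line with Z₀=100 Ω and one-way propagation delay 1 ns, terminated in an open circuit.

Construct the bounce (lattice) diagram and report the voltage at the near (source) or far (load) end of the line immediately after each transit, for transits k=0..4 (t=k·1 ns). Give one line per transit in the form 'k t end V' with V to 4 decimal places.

0 0 source 2.4000
1 1 load 4.8000
2 2 source 3.3600
3 3 load 1.9200
4 4 source 2.7840

Γ_L=1.000000, Γ_S=-0.600000; launch V₁=3·100/125=2.400000
k=0 src: V=2.4000
k=1 load: inc=2.400000, refl=2.400000·1.000000=2.4000; V=0.000000+2.400000+2.400000=4.8000
k=2 src: inc=2.400000, refl=2.400000·-0.600000=-1.4400; V=2.400000+2.400000+-1.440000=3.3600
k=3 load: inc=-1.440000, refl=-1.440000·1.000000=-1.4400; V=4.800000+-1.440000+-1.440000=1.9200
k=4 src: inc=-1.440000, refl=-1.440000·-0.600000=0.8640; V=3.360000+-1.440000+0.864000=2.7840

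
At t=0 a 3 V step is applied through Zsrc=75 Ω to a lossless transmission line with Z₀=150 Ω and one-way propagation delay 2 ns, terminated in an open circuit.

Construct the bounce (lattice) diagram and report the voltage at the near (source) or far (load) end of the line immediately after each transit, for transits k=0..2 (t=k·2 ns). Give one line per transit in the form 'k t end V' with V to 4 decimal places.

Γ_L=1.000000, Γ_S=-0.333333; launch V₁=3·150/225=2.000000
k=0 src: V=2.0000
k=1 load: inc=2.000000, refl=2.000000·1.000000=2.0000; V=0.000000+2.000000+2.000000=4.0000
k=2 src: inc=2.000000, refl=2.000000·-0.333333=-0.6667; V=2.000000+2.000000+-0.666667=3.3333

0 0 source 2.0000
1 2 load 4.0000
2 4 source 3.3333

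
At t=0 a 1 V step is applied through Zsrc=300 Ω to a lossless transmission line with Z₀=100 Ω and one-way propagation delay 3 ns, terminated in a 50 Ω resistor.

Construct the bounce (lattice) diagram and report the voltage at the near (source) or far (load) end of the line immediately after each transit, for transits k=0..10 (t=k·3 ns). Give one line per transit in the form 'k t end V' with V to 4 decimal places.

Γ_L=-0.333333, Γ_S=0.500000; launch V₁=1·100/400=0.250000
k=0 src: V=0.2500
k=1 load: inc=0.250000, refl=0.250000·-0.333333=-0.0833; V=0.000000+0.250000+-0.083333=0.1667
k=2 src: inc=-0.083333, refl=-0.083333·0.500000=-0.0417; V=0.250000+-0.083333+-0.041667=0.1250
k=3 load: inc=-0.041667, refl=-0.041667·-0.333333=0.0139; V=0.166667+-0.041667+0.013889=0.1389
k=4 src: inc=0.013889, refl=0.013889·0.500000=0.0069; V=0.125000+0.013889+0.006944=0.1458
k=5 load: inc=0.006944, refl=0.006944·-0.333333=-0.0023; V=0.138889+0.006944+-0.002315=0.1435
k=6 src: inc=-0.002315, refl=-0.002315·0.500000=-0.0012; V=0.145833+-0.002315+-0.001157=0.1424
k=7 load: inc=-0.001157, refl=-0.001157·-0.333333=0.0004; V=0.143519+-0.001157+0.000386=0.1427
k=8 src: inc=0.000386, refl=0.000386·0.500000=0.0002; V=0.142361+0.000386+0.000193=0.1429
k=9 load: inc=0.000193, refl=0.000193·-0.333333=-0.0001; V=0.142747+0.000193+-0.000064=0.1429
k=10 src: inc=-0.000064, refl=-0.000064·0.500000=-0.0000; V=0.142940+-0.000064+-0.000032=0.1428

0 0 source 0.2500
1 3 load 0.1667
2 6 source 0.1250
3 9 load 0.1389
4 12 source 0.1458
5 15 load 0.1435
6 18 source 0.1424
7 21 load 0.1427
8 24 source 0.1429
9 27 load 0.1429
10 30 source 0.1428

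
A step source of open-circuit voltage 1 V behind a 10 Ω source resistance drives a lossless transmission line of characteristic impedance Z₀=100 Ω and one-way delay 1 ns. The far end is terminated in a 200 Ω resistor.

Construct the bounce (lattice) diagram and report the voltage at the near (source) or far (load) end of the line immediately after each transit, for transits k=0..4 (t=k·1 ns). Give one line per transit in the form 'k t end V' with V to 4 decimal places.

0 0 source 0.9091
1 1 load 1.2121
2 2 source 0.9642
3 3 load 0.8815
4 4 source 0.9492

Γ_L=0.333333, Γ_S=-0.818182; launch V₁=1·100/110=0.909091
k=0 src: V=0.9091
k=1 load: inc=0.909091, refl=0.909091·0.333333=0.3030; V=0.000000+0.909091+0.303030=1.2121
k=2 src: inc=0.303030, refl=0.303030·-0.818182=-0.2479; V=0.909091+0.303030+-0.247934=0.9642
k=3 load: inc=-0.247934, refl=-0.247934·0.333333=-0.0826; V=1.212121+-0.247934+-0.082645=0.8815
k=4 src: inc=-0.082645, refl=-0.082645·-0.818182=0.0676; V=0.964187+-0.082645+0.067618=0.9492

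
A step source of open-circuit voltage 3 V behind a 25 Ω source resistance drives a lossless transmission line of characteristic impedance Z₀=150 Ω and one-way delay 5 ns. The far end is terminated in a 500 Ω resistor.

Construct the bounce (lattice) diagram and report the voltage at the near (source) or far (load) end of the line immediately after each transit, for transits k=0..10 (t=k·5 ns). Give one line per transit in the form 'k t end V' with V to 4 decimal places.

Γ_L=0.538462, Γ_S=-0.714286; launch V₁=3·150/175=2.571429
k=0 src: V=2.5714
k=1 load: inc=2.571429, refl=2.571429·0.538462=1.3846; V=0.000000+2.571429+1.384615=3.9560
k=2 src: inc=1.384615, refl=1.384615·-0.714286=-0.9890; V=2.571429+1.384615+-0.989011=2.9670
k=3 load: inc=-0.989011, refl=-0.989011·0.538462=-0.5325; V=3.956044+-0.989011+-0.532544=2.4345
k=4 src: inc=-0.532544, refl=-0.532544·-0.714286=0.3804; V=2.967033+-0.532544+0.380389=2.8149
k=5 load: inc=0.380389, refl=0.380389·0.538462=0.2048; V=2.434489+0.380389+0.204825=3.0197
k=6 src: inc=0.204825, refl=0.204825·-0.714286=-0.1463; V=2.814877+0.204825+-0.146303=2.8734
k=7 load: inc=-0.146303, refl=-0.146303·0.538462=-0.0788; V=3.019702+-0.146303+-0.078779=2.7946
k=8 src: inc=-0.078779, refl=-0.078779·-0.714286=0.0563; V=2.873399+-0.078779+0.056271=2.8509
k=9 load: inc=0.056271, refl=0.056271·0.538462=0.0303; V=2.794620+0.056271+0.030300=2.8812
k=10 src: inc=0.030300, refl=0.030300·-0.714286=-0.0216; V=2.850891+0.030300+-0.021643=2.8595

0 0 source 2.5714
1 5 load 3.9560
2 10 source 2.9670
3 15 load 2.4345
4 20 source 2.8149
5 25 load 3.0197
6 30 source 2.8734
7 35 load 2.7946
8 40 source 2.8509
9 45 load 2.8812
10 50 source 2.8595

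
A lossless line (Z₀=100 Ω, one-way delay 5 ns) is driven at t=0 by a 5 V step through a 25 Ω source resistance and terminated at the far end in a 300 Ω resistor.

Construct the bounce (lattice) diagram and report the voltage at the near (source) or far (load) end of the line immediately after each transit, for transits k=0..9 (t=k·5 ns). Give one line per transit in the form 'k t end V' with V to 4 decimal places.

Γ_L=0.500000, Γ_S=-0.600000; launch V₁=5·100/125=4.000000
k=0 src: V=4.0000
k=1 load: inc=4.000000, refl=4.000000·0.500000=2.0000; V=0.000000+4.000000+2.000000=6.0000
k=2 src: inc=2.000000, refl=2.000000·-0.600000=-1.2000; V=4.000000+2.000000+-1.200000=4.8000
k=3 load: inc=-1.200000, refl=-1.200000·0.500000=-0.6000; V=6.000000+-1.200000+-0.600000=4.2000
k=4 src: inc=-0.600000, refl=-0.600000·-0.600000=0.3600; V=4.800000+-0.600000+0.360000=4.5600
k=5 load: inc=0.360000, refl=0.360000·0.500000=0.1800; V=4.200000+0.360000+0.180000=4.7400
k=6 src: inc=0.180000, refl=0.180000·-0.600000=-0.1080; V=4.560000+0.180000+-0.108000=4.6320
k=7 load: inc=-0.108000, refl=-0.108000·0.500000=-0.0540; V=4.740000+-0.108000+-0.054000=4.5780
k=8 src: inc=-0.054000, refl=-0.054000·-0.600000=0.0324; V=4.632000+-0.054000+0.032400=4.6104
k=9 load: inc=0.032400, refl=0.032400·0.500000=0.0162; V=4.578000+0.032400+0.016200=4.6266

0 0 source 4.0000
1 5 load 6.0000
2 10 source 4.8000
3 15 load 4.2000
4 20 source 4.5600
5 25 load 4.7400
6 30 source 4.6320
7 35 load 4.5780
8 40 source 4.6104
9 45 load 4.6266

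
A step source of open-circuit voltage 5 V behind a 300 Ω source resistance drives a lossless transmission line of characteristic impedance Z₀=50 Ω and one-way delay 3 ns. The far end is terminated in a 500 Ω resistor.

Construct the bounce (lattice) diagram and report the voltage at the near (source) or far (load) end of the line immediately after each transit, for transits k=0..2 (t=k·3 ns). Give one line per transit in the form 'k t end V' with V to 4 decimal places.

Γ_L=0.818182, Γ_S=0.714286; launch V₁=5·50/350=0.714286
k=0 src: V=0.7143
k=1 load: inc=0.714286, refl=0.714286·0.818182=0.5844; V=0.000000+0.714286+0.584416=1.2987
k=2 src: inc=0.584416, refl=0.584416·0.714286=0.4174; V=0.714286+0.584416+0.417440=1.7161

0 0 source 0.7143
1 3 load 1.2987
2 6 source 1.7161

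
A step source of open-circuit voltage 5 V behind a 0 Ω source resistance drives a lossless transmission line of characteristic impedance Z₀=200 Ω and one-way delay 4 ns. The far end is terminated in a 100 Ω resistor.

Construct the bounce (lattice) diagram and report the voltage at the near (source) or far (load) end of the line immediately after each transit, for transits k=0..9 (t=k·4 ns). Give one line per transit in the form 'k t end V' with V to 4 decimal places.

Γ_L=-0.333333, Γ_S=-1.000000; launch V₁=5·200/200=5.000000
k=0 src: V=5.0000
k=1 load: inc=5.000000, refl=5.000000·-0.333333=-1.6667; V=0.000000+5.000000+-1.666667=3.3333
k=2 src: inc=-1.666667, refl=-1.666667·-1.000000=1.6667; V=5.000000+-1.666667+1.666667=5.0000
k=3 load: inc=1.666667, refl=1.666667·-0.333333=-0.5556; V=3.333333+1.666667+-0.555556=4.4444
k=4 src: inc=-0.555556, refl=-0.555556·-1.000000=0.5556; V=5.000000+-0.555556+0.555556=5.0000
k=5 load: inc=0.555556, refl=0.555556·-0.333333=-0.1852; V=4.444444+0.555556+-0.185185=4.8148
k=6 src: inc=-0.185185, refl=-0.185185·-1.000000=0.1852; V=5.000000+-0.185185+0.185185=5.0000
k=7 load: inc=0.185185, refl=0.185185·-0.333333=-0.0617; V=4.814815+0.185185+-0.061728=4.9383
k=8 src: inc=-0.061728, refl=-0.061728·-1.000000=0.0617; V=5.000000+-0.061728+0.061728=5.0000
k=9 load: inc=0.061728, refl=0.061728·-0.333333=-0.0206; V=4.938272+0.061728+-0.020576=4.9794

0 0 source 5.0000
1 4 load 3.3333
2 8 source 5.0000
3 12 load 4.4444
4 16 source 5.0000
5 20 load 4.8148
6 24 source 5.0000
7 28 load 4.9383
8 32 source 5.0000
9 36 load 4.9794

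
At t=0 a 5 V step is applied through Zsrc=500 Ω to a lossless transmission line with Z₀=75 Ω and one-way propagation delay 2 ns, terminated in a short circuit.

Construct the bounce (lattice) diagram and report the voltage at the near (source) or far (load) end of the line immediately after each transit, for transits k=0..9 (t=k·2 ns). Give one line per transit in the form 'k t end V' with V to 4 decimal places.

0 0 source 0.6522
1 2 load 0.0000
2 4 source -0.4820
3 6 load 0.0000
4 8 source 0.3563
5 10 load 0.0000
6 12 source -0.2633
7 14 load 0.0000
8 16 source 0.1946
9 18 load 0.0000

Γ_L=-1.000000, Γ_S=0.739130; launch V₁=5·75/575=0.652174
k=0 src: V=0.6522
k=1 load: inc=0.652174, refl=0.652174·-1.000000=-0.6522; V=0.000000+0.652174+-0.652174=0.0000
k=2 src: inc=-0.652174, refl=-0.652174·0.739130=-0.4820; V=0.652174+-0.652174+-0.482042=-0.4820
k=3 load: inc=-0.482042, refl=-0.482042·-1.000000=0.4820; V=0.000000+-0.482042+0.482042=0.0000
k=4 src: inc=0.482042, refl=0.482042·0.739130=0.3563; V=-0.482042+0.482042+0.356292=0.3563
k=5 load: inc=0.356292, refl=0.356292·-1.000000=-0.3563; V=0.000000+0.356292+-0.356292=0.0000
k=6 src: inc=-0.356292, refl=-0.356292·0.739130=-0.2633; V=0.356292+-0.356292+-0.263346=-0.2633
k=7 load: inc=-0.263346, refl=-0.263346·-1.000000=0.2633; V=0.000000+-0.263346+0.263346=0.0000
k=8 src: inc=0.263346, refl=0.263346·0.739130=0.1946; V=-0.263346+0.263346+0.194647=0.1946
k=9 load: inc=0.194647, refl=0.194647·-1.000000=-0.1946; V=0.000000+0.194647+-0.194647=0.0000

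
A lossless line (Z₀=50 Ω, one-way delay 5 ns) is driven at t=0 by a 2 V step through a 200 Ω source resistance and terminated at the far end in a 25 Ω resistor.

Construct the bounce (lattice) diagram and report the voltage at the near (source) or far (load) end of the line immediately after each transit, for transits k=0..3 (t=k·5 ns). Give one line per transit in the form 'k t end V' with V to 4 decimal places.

0 0 source 0.4000
1 5 load 0.2667
2 10 source 0.1867
3 15 load 0.2133

Γ_L=-0.333333, Γ_S=0.600000; launch V₁=2·50/250=0.400000
k=0 src: V=0.4000
k=1 load: inc=0.400000, refl=0.400000·-0.333333=-0.1333; V=0.000000+0.400000+-0.133333=0.2667
k=2 src: inc=-0.133333, refl=-0.133333·0.600000=-0.0800; V=0.400000+-0.133333+-0.080000=0.1867
k=3 load: inc=-0.080000, refl=-0.080000·-0.333333=0.0267; V=0.266667+-0.080000+0.026667=0.2133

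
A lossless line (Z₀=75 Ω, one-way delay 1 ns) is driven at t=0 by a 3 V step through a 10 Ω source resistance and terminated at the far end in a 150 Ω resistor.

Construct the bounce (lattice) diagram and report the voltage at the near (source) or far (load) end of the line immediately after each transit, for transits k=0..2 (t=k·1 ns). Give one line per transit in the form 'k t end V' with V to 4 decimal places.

Γ_L=0.333333, Γ_S=-0.764706; launch V₁=3·75/85=2.647059
k=0 src: V=2.6471
k=1 load: inc=2.647059, refl=2.647059·0.333333=0.8824; V=0.000000+2.647059+0.882353=3.5294
k=2 src: inc=0.882353, refl=0.882353·-0.764706=-0.6747; V=2.647059+0.882353+-0.674740=2.8547

0 0 source 2.6471
1 1 load 3.5294
2 2 source 2.8547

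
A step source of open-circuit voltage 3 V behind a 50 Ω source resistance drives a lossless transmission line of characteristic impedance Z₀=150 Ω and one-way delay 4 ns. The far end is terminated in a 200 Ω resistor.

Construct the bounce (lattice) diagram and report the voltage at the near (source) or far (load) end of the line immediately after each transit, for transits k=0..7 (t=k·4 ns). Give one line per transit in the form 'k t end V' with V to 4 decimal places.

0 0 source 2.2500
1 4 load 2.5714
2 8 source 2.4107
3 12 load 2.3878
4 16 source 2.3992
5 20 load 2.4009
6 24 source 2.4001
7 28 load 2.3999

Γ_L=0.142857, Γ_S=-0.500000; launch V₁=3·150/200=2.250000
k=0 src: V=2.2500
k=1 load: inc=2.250000, refl=2.250000·0.142857=0.3214; V=0.000000+2.250000+0.321429=2.5714
k=2 src: inc=0.321429, refl=0.321429·-0.500000=-0.1607; V=2.250000+0.321429+-0.160714=2.4107
k=3 load: inc=-0.160714, refl=-0.160714·0.142857=-0.0230; V=2.571429+-0.160714+-0.022959=2.3878
k=4 src: inc=-0.022959, refl=-0.022959·-0.500000=0.0115; V=2.410714+-0.022959+0.011480=2.3992
k=5 load: inc=0.011480, refl=0.011480·0.142857=0.0016; V=2.387755+0.011480+0.001640=2.4009
k=6 src: inc=0.001640, refl=0.001640·-0.500000=-0.0008; V=2.399235+0.001640+-0.000820=2.4001
k=7 load: inc=-0.000820, refl=-0.000820·0.142857=-0.0001; V=2.400875+-0.000820+-0.000117=2.3999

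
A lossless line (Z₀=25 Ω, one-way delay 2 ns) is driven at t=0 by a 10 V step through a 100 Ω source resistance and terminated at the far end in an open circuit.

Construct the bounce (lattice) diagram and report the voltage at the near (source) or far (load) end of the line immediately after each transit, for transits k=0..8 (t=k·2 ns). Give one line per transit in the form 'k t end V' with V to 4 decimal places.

0 0 source 2.0000
1 2 load 4.0000
2 4 source 5.2000
3 6 load 6.4000
4 8 source 7.1200
5 10 load 7.8400
6 12 source 8.2720
7 14 load 8.7040
8 16 source 8.9632

Γ_L=1.000000, Γ_S=0.600000; launch V₁=10·25/125=2.000000
k=0 src: V=2.0000
k=1 load: inc=2.000000, refl=2.000000·1.000000=2.0000; V=0.000000+2.000000+2.000000=4.0000
k=2 src: inc=2.000000, refl=2.000000·0.600000=1.2000; V=2.000000+2.000000+1.200000=5.2000
k=3 load: inc=1.200000, refl=1.200000·1.000000=1.2000; V=4.000000+1.200000+1.200000=6.4000
k=4 src: inc=1.200000, refl=1.200000·0.600000=0.7200; V=5.200000+1.200000+0.720000=7.1200
k=5 load: inc=0.720000, refl=0.720000·1.000000=0.7200; V=6.400000+0.720000+0.720000=7.8400
k=6 src: inc=0.720000, refl=0.720000·0.600000=0.4320; V=7.120000+0.720000+0.432000=8.2720
k=7 load: inc=0.432000, refl=0.432000·1.000000=0.4320; V=7.840000+0.432000+0.432000=8.7040
k=8 src: inc=0.432000, refl=0.432000·0.600000=0.2592; V=8.272000+0.432000+0.259200=8.9632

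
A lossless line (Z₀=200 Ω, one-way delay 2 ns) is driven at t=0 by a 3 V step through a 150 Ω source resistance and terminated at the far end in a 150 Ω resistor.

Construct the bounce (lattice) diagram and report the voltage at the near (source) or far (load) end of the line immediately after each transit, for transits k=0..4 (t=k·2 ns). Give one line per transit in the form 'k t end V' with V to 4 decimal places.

0 0 source 1.7143
1 2 load 1.4694
2 4 source 1.5044
3 6 load 1.4994
4 8 source 1.5001

Γ_L=-0.142857, Γ_S=-0.142857; launch V₁=3·200/350=1.714286
k=0 src: V=1.7143
k=1 load: inc=1.714286, refl=1.714286·-0.142857=-0.2449; V=0.000000+1.714286+-0.244898=1.4694
k=2 src: inc=-0.244898, refl=-0.244898·-0.142857=0.0350; V=1.714286+-0.244898+0.034985=1.5044
k=3 load: inc=0.034985, refl=0.034985·-0.142857=-0.0050; V=1.469388+0.034985+-0.004998=1.4994
k=4 src: inc=-0.004998, refl=-0.004998·-0.142857=0.0007; V=1.504373+-0.004998+0.000714=1.5001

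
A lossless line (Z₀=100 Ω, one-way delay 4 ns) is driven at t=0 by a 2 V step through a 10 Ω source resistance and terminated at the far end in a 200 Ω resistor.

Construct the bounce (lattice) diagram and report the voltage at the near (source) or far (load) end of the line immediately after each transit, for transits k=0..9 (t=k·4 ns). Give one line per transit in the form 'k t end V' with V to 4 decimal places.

Γ_L=0.333333, Γ_S=-0.818182; launch V₁=2·100/110=1.818182
k=0 src: V=1.8182
k=1 load: inc=1.818182, refl=1.818182·0.333333=0.6061; V=0.000000+1.818182+0.606061=2.4242
k=2 src: inc=0.606061, refl=0.606061·-0.818182=-0.4959; V=1.818182+0.606061+-0.495868=1.9284
k=3 load: inc=-0.495868, refl=-0.495868·0.333333=-0.1653; V=2.424242+-0.495868+-0.165289=1.7631
k=4 src: inc=-0.165289, refl=-0.165289·-0.818182=0.1352; V=1.928375+-0.165289+0.135237=1.8983
k=5 load: inc=0.135237, refl=0.135237·0.333333=0.0451; V=1.763085+0.135237+0.045079=1.9434
k=6 src: inc=0.045079, refl=0.045079·-0.818182=-0.0369; V=1.898322+0.045079+-0.036883=1.9065
k=7 load: inc=-0.036883, refl=-0.036883·0.333333=-0.0123; V=1.943401+-0.036883+-0.012294=1.8942
k=8 src: inc=-0.012294, refl=-0.012294·-0.818182=0.0101; V=1.906518+-0.012294+0.010059=1.9043
k=9 load: inc=0.010059, refl=0.010059·0.333333=0.0034; V=1.894224+0.010059+0.003353=1.9076

0 0 source 1.8182
1 4 load 2.4242
2 8 source 1.9284
3 12 load 1.7631
4 16 source 1.8983
5 20 load 1.9434
6 24 source 1.9065
7 28 load 1.8942
8 32 source 1.9043
9 36 load 1.9076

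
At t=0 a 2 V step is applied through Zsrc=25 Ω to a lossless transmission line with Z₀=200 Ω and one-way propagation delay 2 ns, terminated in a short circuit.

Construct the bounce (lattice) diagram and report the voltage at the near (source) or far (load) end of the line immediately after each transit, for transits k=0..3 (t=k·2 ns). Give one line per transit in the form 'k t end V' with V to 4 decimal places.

0 0 source 1.7778
1 2 load 0.0000
2 4 source 1.3827
3 6 load 0.0000

Γ_L=-1.000000, Γ_S=-0.777778; launch V₁=2·200/225=1.777778
k=0 src: V=1.7778
k=1 load: inc=1.777778, refl=1.777778·-1.000000=-1.7778; V=0.000000+1.777778+-1.777778=0.0000
k=2 src: inc=-1.777778, refl=-1.777778·-0.777778=1.3827; V=1.777778+-1.777778+1.382716=1.3827
k=3 load: inc=1.382716, refl=1.382716·-1.000000=-1.3827; V=0.000000+1.382716+-1.382716=0.0000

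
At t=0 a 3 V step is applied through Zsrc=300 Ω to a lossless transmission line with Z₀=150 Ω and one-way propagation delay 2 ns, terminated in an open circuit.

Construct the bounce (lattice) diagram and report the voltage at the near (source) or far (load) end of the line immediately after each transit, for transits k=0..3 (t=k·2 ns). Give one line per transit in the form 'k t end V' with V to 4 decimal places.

0 0 source 1.0000
1 2 load 2.0000
2 4 source 2.3333
3 6 load 2.6667

Γ_L=1.000000, Γ_S=0.333333; launch V₁=3·150/450=1.000000
k=0 src: V=1.0000
k=1 load: inc=1.000000, refl=1.000000·1.000000=1.0000; V=0.000000+1.000000+1.000000=2.0000
k=2 src: inc=1.000000, refl=1.000000·0.333333=0.3333; V=1.000000+1.000000+0.333333=2.3333
k=3 load: inc=0.333333, refl=0.333333·1.000000=0.3333; V=2.000000+0.333333+0.333333=2.6667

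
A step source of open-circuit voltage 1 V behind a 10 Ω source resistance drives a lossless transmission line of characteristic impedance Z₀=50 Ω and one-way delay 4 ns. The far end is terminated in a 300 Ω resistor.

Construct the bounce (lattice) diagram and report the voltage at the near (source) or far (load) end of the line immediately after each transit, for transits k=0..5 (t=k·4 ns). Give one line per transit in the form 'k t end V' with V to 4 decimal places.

Γ_L=0.714286, Γ_S=-0.666667; launch V₁=1·50/60=0.833333
k=0 src: V=0.8333
k=1 load: inc=0.833333, refl=0.833333·0.714286=0.5952; V=0.000000+0.833333+0.595238=1.4286
k=2 src: inc=0.595238, refl=0.595238·-0.666667=-0.3968; V=0.833333+0.595238+-0.396825=1.0317
k=3 load: inc=-0.396825, refl=-0.396825·0.714286=-0.2834; V=1.428571+-0.396825+-0.283447=0.7483
k=4 src: inc=-0.283447, refl=-0.283447·-0.666667=0.1890; V=1.031746+-0.283447+0.188964=0.9373
k=5 load: inc=0.188964, refl=0.188964·0.714286=0.1350; V=0.748299+0.188964+0.134975=1.0722

0 0 source 0.8333
1 4 load 1.4286
2 8 source 1.0317
3 12 load 0.7483
4 16 source 0.9373
5 20 load 1.0722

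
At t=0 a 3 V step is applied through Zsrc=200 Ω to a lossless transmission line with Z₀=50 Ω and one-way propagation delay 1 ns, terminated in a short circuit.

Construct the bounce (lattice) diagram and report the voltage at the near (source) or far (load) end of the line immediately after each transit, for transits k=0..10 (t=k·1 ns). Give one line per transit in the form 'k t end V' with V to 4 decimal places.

Γ_L=-1.000000, Γ_S=0.600000; launch V₁=3·50/250=0.600000
k=0 src: V=0.6000
k=1 load: inc=0.600000, refl=0.600000·-1.000000=-0.6000; V=0.000000+0.600000+-0.600000=0.0000
k=2 src: inc=-0.600000, refl=-0.600000·0.600000=-0.3600; V=0.600000+-0.600000+-0.360000=-0.3600
k=3 load: inc=-0.360000, refl=-0.360000·-1.000000=0.3600; V=0.000000+-0.360000+0.360000=0.0000
k=4 src: inc=0.360000, refl=0.360000·0.600000=0.2160; V=-0.360000+0.360000+0.216000=0.2160
k=5 load: inc=0.216000, refl=0.216000·-1.000000=-0.2160; V=0.000000+0.216000+-0.216000=0.0000
k=6 src: inc=-0.216000, refl=-0.216000·0.600000=-0.1296; V=0.216000+-0.216000+-0.129600=-0.1296
k=7 load: inc=-0.129600, refl=-0.129600·-1.000000=0.1296; V=0.000000+-0.129600+0.129600=0.0000
k=8 src: inc=0.129600, refl=0.129600·0.600000=0.0778; V=-0.129600+0.129600+0.077760=0.0778
k=9 load: inc=0.077760, refl=0.077760·-1.000000=-0.0778; V=0.000000+0.077760+-0.077760=0.0000
k=10 src: inc=-0.077760, refl=-0.077760·0.600000=-0.0467; V=0.077760+-0.077760+-0.046656=-0.0467

0 0 source 0.6000
1 1 load 0.0000
2 2 source -0.3600
3 3 load 0.0000
4 4 source 0.2160
5 5 load 0.0000
6 6 source -0.1296
7 7 load 0.0000
8 8 source 0.0778
9 9 load 0.0000
10 10 source -0.0467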